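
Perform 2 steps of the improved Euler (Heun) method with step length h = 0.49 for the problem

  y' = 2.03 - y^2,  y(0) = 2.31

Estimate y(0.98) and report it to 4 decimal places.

1.6892

Heun: k1 = f(t_n, y_n); k2 = f(t_n + h, y_n + h·k1); y_{n+1} = y_n + (h/2)·(k1 + k2).
t=0.000000, y=2.310000:
  k1 = f(0.000000, 2.310000) = -3.306100
  k2 = f(0.490000, 0.690011) = 1.553885
  y ← 2.310000 + (0.49/2)·(-3.306100 + 1.553885) = 1.880707
t=0.490000, y=1.880707:
  k1 = f(0.490000, 1.880707) = -1.507060
  k2 = f(0.980000, 1.142248) = 0.725270
  y ← 1.880707 + (0.49/2)·(-1.507060 + 0.725270) = 1.689169
y(0.98) ≈ 1.6892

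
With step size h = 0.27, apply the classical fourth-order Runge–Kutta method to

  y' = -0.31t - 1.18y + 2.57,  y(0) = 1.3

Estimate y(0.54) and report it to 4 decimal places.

RK4: k1 = f(t_n, y_n); k2 = f(t_n + h/2, y_n + (h/2)·k1); k3 = f(t_n + h/2, y_n + (h/2)·k2); k4 = f(t_n + h, y_n + h·k3); y_{n+1} = y_n + (h/6)·(k1 + 2k2 + 2k3 + k4).
t=0.000000, y=1.300000:
  k1 = f(0.000000, 1.300000) = 1.036000
  k2 = f(0.135000, 1.439860) = 0.829115
  k3 = f(0.135000, 1.411931) = 0.862072
  k4 = f(0.270000, 1.532759) = 0.677644
  y ← 1.300000 + (0.27/6)·(k1 + 2k2 + 2k3 + k4) = 1.529321
t=0.270000, y=1.529321:
  k1 = f(0.270000, 1.529321) = 0.681701
  k2 = f(0.405000, 1.621351) = 0.531256
  k3 = f(0.405000, 1.601040) = 0.555222
  k4 = f(0.540000, 1.679231) = 0.421108
  y ← 1.529321 + (0.27/6)·(k1 + 2k2 + 2k3 + k4) = 1.676730
y(0.54) ≈ 1.6767

1.6767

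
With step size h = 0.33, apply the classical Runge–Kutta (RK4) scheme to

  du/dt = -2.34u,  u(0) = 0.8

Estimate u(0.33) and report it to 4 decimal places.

RK4: k1 = f(t_n, u_n); k2 = f(t_n + h/2, u_n + (h/2)·k1); k3 = f(t_n + h/2, u_n + (h/2)·k2); k4 = f(t_n + h, u_n + h·k3); u_{n+1} = u_n + (h/6)·(k1 + 2k2 + 2k3 + k4).
t=0.000000, u=0.800000:
  k1 = f(0.000000, 0.800000) = -1.872000
  k2 = f(0.165000, 0.491120) = -1.149221
  k3 = f(0.165000, 0.610379) = -1.428286
  k4 = f(0.330000, 0.328666) = -0.769078
  u ← 0.800000 + (0.33/6)·(k1 + 2k2 + 2k3 + k4) = 0.371215
u(0.33) ≈ 0.3712

0.3712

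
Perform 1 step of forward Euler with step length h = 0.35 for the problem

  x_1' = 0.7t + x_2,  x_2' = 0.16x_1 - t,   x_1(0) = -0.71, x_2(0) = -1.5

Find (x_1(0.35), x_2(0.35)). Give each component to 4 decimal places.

Euler on (x_1,x_2): x_1_{n+1} = x_1_n + h·x_1', x_2_{n+1} = x_2_n + h·x_2'.
0.000000: (-0.710000, -1.500000); f=(-1.500000, -0.113600) → (-1.235000, -1.539760)
(x_1(0.35), x_2(0.35)) ≈ (-1.2350, -1.5398)

-1.2350, -1.5398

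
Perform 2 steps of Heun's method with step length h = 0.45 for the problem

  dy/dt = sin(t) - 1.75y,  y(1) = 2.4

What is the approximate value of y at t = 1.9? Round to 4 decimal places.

1.0535

Heun: k1 = f(t_n, y_n); k2 = f(t_n + h, y_n + h·k1); y_{n+1} = y_n + (h/2)·(k1 + k2).
t=1.000000, y=2.400000:
  k1 = f(1.000000, 2.400000) = -3.358529
  k2 = f(1.450000, 0.888662) = -0.562445
  y ← 2.400000 + (0.45/2)·(-3.358529 + (-0.562445)) = 1.517781
t=1.450000, y=1.517781:
  k1 = f(1.450000, 1.517781) = -1.663403
  k2 = f(1.900000, 0.769249) = -0.399886
  y ← 1.517781 + (0.45/2)·(-1.663403 + (-0.399886)) = 1.053541
y(1.9) ≈ 1.0535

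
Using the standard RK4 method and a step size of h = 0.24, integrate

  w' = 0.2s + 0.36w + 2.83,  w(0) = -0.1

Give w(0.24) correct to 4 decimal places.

RK4: k1 = f(s_n, w_n); k2 = f(s_n + h/2, w_n + (h/2)·k1); k3 = f(s_n + h/2, w_n + (h/2)·k2); k4 = f(s_n + h, w_n + h·k3); w_{n+1} = w_n + (h/6)·(k1 + 2k2 + 2k3 + k4).
s=0.000000, w=-0.100000:
  k1 = f(0.000000, -0.100000) = 2.794000
  k2 = f(0.120000, 0.235280) = 2.938701
  k3 = f(0.120000, 0.252644) = 2.944952
  k4 = f(0.240000, 0.606788) = 3.096444
  w ← -0.100000 + (0.24/6)·(k1 + 2k2 + 2k3 + k4) = 0.606310
w(0.24) ≈ 0.6063

0.6063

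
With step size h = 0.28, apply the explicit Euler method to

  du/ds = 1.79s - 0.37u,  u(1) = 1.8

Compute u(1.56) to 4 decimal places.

Euler: u_{n+1} = u_n + h·f(s_n, u_n).
s=1.000000, u=1.800000: f=1.124000 → u ← 1.800000 + 0.28·1.124000 = 2.114720
s=1.280000, u=2.114720: f=1.508754 → u ← 2.114720 + 0.28·1.508754 = 2.537171
u(1.56) ≈ 2.5372

2.5372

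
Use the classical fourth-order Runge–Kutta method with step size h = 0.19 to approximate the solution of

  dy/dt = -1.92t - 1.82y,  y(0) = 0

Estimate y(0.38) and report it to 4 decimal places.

RK4: k1 = f(t_n, y_n); k2 = f(t_n + h/2, y_n + (h/2)·k1); k3 = f(t_n + h/2, y_n + (h/2)·k2); k4 = f(t_n + h, y_n + h·k3); y_{n+1} = y_n + (h/6)·(k1 + 2k2 + 2k3 + k4).
t=0.000000, y=0.000000:
  k1 = f(0.000000, 0.000000) = 0.000000
  k2 = f(0.095000, 0.000000) = -0.182400
  k3 = f(0.095000, -0.017328) = -0.150863
  k4 = f(0.190000, -0.028664) = -0.312632
  y ← 0.000000 + (0.19/6)·(k1 + 2k2 + 2k3 + k4) = -0.031007
t=0.190000, y=-0.031007:
  k1 = f(0.190000, -0.031007) = -0.308368
  k2 = f(0.285000, -0.060302) = -0.437451
  k3 = f(0.285000, -0.072565) = -0.415133
  k4 = f(0.380000, -0.109882) = -0.529615
  y ← -0.031007 + (0.19/6)·(k1 + 2k2 + 2k3 + k4) = -0.111540
y(0.38) ≈ -0.1115

-0.1115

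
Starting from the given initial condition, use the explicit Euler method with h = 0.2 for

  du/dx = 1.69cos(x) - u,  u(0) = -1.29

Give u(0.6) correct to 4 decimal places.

0.1322

Euler: u_{n+1} = u_n + h·f(x_n, u_n).
x=0.000000, u=-1.290000: f=2.980000 → u ← -1.290000 + 0.2·2.980000 = -0.694000
x=0.200000, u=-0.694000: f=2.350313 → u ← -0.694000 + 0.2·2.350313 = -0.223937
x=0.400000, u=-0.223937: f=1.780531 → u ← -0.223937 + 0.2·1.780531 = 0.132169
u(0.6) ≈ 0.1322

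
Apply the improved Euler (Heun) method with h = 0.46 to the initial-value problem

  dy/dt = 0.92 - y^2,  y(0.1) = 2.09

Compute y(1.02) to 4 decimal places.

1.2009

Heun: k1 = f(t_n, y_n); k2 = f(t_n + h, y_n + h·k1); y_{n+1} = y_n + (h/2)·(k1 + k2).
t=0.100000, y=2.090000:
  k1 = f(0.100000, 2.090000) = -3.448100
  k2 = f(0.560000, 0.503874) = 0.666111
  y ← 2.090000 + (0.46/2)·(-3.448100 + 0.666111) = 1.450143
t=0.560000, y=1.450143:
  k1 = f(0.560000, 1.450143) = -1.182913
  k2 = f(1.020000, 0.906002) = 0.099160
  y ← 1.450143 + (0.46/2)·(-1.182913 + 0.099160) = 1.200879
y(1.02) ≈ 1.2009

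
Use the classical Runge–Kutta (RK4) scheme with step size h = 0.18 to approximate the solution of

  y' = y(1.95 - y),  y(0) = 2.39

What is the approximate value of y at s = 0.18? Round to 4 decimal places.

2.2404

RK4: k1 = f(s_n, y_n); k2 = f(s_n + h/2, y_n + (h/2)·k1); k3 = f(s_n + h/2, y_n + (h/2)·k2); k4 = f(s_n + h, y_n + h·k3); y_{n+1} = y_n + (h/6)·(k1 + 2k2 + 2k3 + k4).
s=0.000000, y=2.390000:
  k1 = f(0.000000, 2.390000) = -1.051600
  k2 = f(0.090000, 2.295356) = -0.792715
  k3 = f(0.090000, 2.318656) = -0.854786
  k4 = f(0.180000, 2.236139) = -0.639846
  y ← 2.390000 + (0.18/6)·(k1 + 2k2 + 2k3 + k4) = 2.240407
y(0.18) ≈ 2.2404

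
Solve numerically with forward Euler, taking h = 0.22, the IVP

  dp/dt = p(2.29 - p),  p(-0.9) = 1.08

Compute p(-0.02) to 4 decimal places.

Euler: p_{n+1} = p_n + h·f(t_n, p_n).
t=-0.900000, p=1.080000: f=1.306800 → p ← 1.080000 + 0.22·1.306800 = 1.367496
t=-0.680000, p=1.367496: f=1.261521 → p ← 1.367496 + 0.22·1.261521 = 1.645031
t=-0.460000, p=1.645031: f=1.060994 → p ← 1.645031 + 0.22·1.060994 = 1.878449
t=-0.240000, p=1.878449: f=0.773077 → p ← 1.878449 + 0.22·0.773077 = 2.048526
p(-0.02) ≈ 2.0485

2.0485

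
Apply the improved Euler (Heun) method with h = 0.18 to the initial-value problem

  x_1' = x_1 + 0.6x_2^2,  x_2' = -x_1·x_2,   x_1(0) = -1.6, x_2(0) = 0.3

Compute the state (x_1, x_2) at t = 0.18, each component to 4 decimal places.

Heun on (x_1,x_2): k1 = f(t_n, state_n); k2 = f(t_n + h, state_n + h·k1); state_{n+1} = state_n + (h/2)·(k1 + k2).
0.000000: (-1.600000, 0.300000)
  k1 = (-1.546000, 0.480000)
  predictor → (-1.878280, 0.386400)
  k2 = (-1.788697, 0.725767)
  → (-1.900123, 0.408519)
(x_1(0.18), x_2(0.18)) ≈ (-1.9001, 0.4085)

-1.9001, 0.4085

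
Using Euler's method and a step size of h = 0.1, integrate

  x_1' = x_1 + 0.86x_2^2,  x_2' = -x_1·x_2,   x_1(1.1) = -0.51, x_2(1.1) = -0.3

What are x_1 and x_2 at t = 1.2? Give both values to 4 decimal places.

Euler on (x_1,x_2): x_1_{n+1} = x_1_n + h·x_1', x_2_{n+1} = x_2_n + h·x_2'.
1.100000: (-0.510000, -0.300000); f=(-0.432600, -0.153000) → (-0.553260, -0.315300)
(x_1(1.2), x_2(1.2)) ≈ (-0.5533, -0.3153)

-0.5533, -0.3153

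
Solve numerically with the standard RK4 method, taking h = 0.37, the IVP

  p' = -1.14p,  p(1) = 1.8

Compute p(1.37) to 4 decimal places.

RK4: k1 = f(x_n, p_n); k2 = f(x_n + h/2, p_n + (h/2)·k1); k3 = f(x_n + h/2, p_n + (h/2)·k2); k4 = f(x_n + h, p_n + h·k3); p_{n+1} = p_n + (h/6)·(k1 + 2k2 + 2k3 + k4).
x=1.000000, p=1.800000:
  k1 = f(1.000000, 1.800000) = -2.052000
  k2 = f(1.185000, 1.420380) = -1.619233
  k3 = f(1.185000, 1.500442) = -1.710504
  k4 = f(1.370000, 1.167114) = -1.330510
  p ← 1.800000 + (0.37/6)·(k1 + 2k2 + 2k3 + k4) = 1.180744
p(1.37) ≈ 1.1807

1.1807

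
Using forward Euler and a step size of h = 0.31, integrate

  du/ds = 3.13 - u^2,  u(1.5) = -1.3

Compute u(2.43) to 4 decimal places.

Euler: u_{n+1} = u_n + h·f(s_n, u_n).
s=1.500000, u=-1.300000: f=1.440000 → u ← -1.300000 + 0.31·1.440000 = -0.853600
s=1.810000, u=-0.853600: f=2.401367 → u ← -0.853600 + 0.31·2.401367 = -0.109176
s=2.120000, u=-0.109176: f=3.118081 → u ← -0.109176 + 0.31·3.118081 = 0.857429
u(2.43) ≈ 0.8574

0.8574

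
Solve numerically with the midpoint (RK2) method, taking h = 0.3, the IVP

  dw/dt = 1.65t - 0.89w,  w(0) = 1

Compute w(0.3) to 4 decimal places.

0.8429

Midpoint: k1 = f(t_n, w_n); k2 = f(t_n + h/2, w_n + (h/2)·k1); w_{n+1} = w_n + h·k2.
t=0.000000, w=1.000000:
  k1 = f(0.000000, 1.000000) = -0.890000
  k2 = f(0.150000, 0.866500) = -0.523685
  w ← 1.000000 + 0.3·(-0.523685) = 0.842894
w(0.3) ≈ 0.8429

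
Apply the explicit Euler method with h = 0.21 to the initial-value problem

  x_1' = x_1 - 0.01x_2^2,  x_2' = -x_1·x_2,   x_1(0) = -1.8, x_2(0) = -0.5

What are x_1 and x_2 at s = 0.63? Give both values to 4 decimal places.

Euler on (x_1,x_2): x_1_{n+1} = x_1_n + h·x_1', x_2_{n+1} = x_2_n + h·x_2'.
0.000000: (-1.800000, -0.500000); f=(-1.802500, -0.900000) → (-2.178525, -0.689000)
0.210000: (-2.178525, -0.689000); f=(-2.183272, -1.501004) → (-2.637012, -1.004211)
0.420000: (-2.637012, -1.004211); f=(-2.647097, -2.648116) → (-3.192902, -1.560315)
(x_1(0.63), x_2(0.63)) ≈ (-3.1929, -1.5603)

-3.1929, -1.5603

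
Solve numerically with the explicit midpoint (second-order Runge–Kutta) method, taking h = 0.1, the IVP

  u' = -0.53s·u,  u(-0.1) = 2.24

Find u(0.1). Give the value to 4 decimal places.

Midpoint: k1 = f(s_n, u_n); k2 = f(s_n + h/2, u_n + (h/2)·k1); u_{n+1} = u_n + h·k2.
s=-0.100000, u=2.240000:
  k1 = f(-0.100000, 2.240000) = 0.118720
  k2 = f(-0.050000, 2.245936) = 0.059517
  u ← 2.240000 + 0.1·0.059517 = 2.245952
s=0.000000, u=2.245952:
  k1 = f(0.000000, 2.245952) = 0.000000
  k2 = f(0.050000, 2.245952) = -0.059518
  u ← 2.245952 + 0.1·(-0.059518) = 2.240000
u(0.1) ≈ 2.2400

2.2400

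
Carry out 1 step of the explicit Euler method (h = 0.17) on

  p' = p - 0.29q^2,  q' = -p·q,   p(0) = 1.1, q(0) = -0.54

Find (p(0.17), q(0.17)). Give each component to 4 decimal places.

1.2726, -0.4390

Euler on (p,q): p_{n+1} = p_n + h·p', q_{n+1} = q_n + h·q'.
0.000000: (1.100000, -0.540000); f=(1.015436, 0.594000) → (1.272624, -0.439020)
(p(0.17), q(0.17)) ≈ (1.2726, -0.4390)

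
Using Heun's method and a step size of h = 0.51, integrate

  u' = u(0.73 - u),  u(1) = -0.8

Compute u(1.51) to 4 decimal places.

Heun: k1 = f(t_n, u_n); k2 = f(t_n + h, u_n + h·k1); u_{n+1} = u_n + (h/2)·(k1 + k2).
t=1.000000, u=-0.800000:
  k1 = f(1.000000, -0.800000) = -1.224000
  k2 = f(1.510000, -1.424240) = -3.068155
  u ← -0.800000 + (0.51/2)·(-1.224000 + (-3.068155)) = -1.894499
u(1.51) ≈ -1.8945

-1.8945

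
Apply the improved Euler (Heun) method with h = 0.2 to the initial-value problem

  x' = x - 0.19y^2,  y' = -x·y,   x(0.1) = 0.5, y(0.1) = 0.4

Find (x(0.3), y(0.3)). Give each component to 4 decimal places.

0.6039, 0.3586

Heun on (x,y): k1 = f(t_n, state_n); k2 = f(t_n + h, state_n + h·k1); state_{n+1} = state_n + (h/2)·(k1 + k2).
0.100000: (0.500000, 0.400000)
  k1 = (0.469600, -0.200000)
  predictor → (0.593920, 0.360000)
  k2 = (0.569296, -0.213811)
  → (0.603890, 0.358619)
(x(0.3), y(0.3)) ≈ (0.6039, 0.3586)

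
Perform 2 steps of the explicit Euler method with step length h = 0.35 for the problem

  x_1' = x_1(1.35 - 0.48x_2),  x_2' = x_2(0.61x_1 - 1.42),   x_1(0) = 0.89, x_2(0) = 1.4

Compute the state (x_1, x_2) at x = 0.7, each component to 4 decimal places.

Euler on (x_1,x_2): x_1_{n+1} = x_1_n + h·x_1', x_2_{n+1} = x_2_n + h·x_2'.
0.000000: (0.890000, 1.400000); f=(0.603420, -1.227940) → (1.101197, 0.970221)
0.350000: (1.101197, 0.970221); f=(0.973782, -0.725987) → (1.442021, 0.716126)
(x_1(0.7), x_2(0.7)) ≈ (1.4420, 0.7161)

1.4420, 0.7161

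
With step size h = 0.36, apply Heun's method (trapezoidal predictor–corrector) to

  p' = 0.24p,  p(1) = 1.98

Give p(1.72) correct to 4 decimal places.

Heun: k1 = f(x_n, p_n); k2 = f(x_n + h, p_n + h·k1); p_{n+1} = p_n + (h/2)·(k1 + k2).
x=1.000000, p=1.980000:
  k1 = f(1.000000, 1.980000) = 0.475200
  k2 = f(1.360000, 2.151072) = 0.516257
  p ← 1.980000 + (0.36/2)·(0.475200 + 0.516257) = 2.158462
x=1.360000, p=2.158462:
  k1 = f(1.360000, 2.158462) = 0.518031
  k2 = f(1.720000, 2.344953) = 0.562789
  p ← 2.158462 + (0.36/2)·(0.518031 + 0.562789) = 2.353010
p(1.72) ≈ 2.3530

2.3530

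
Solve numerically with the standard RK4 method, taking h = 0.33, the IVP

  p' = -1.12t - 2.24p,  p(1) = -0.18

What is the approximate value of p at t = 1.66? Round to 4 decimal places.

-0.5846

RK4: k1 = f(t_n, p_n); k2 = f(t_n + h/2, p_n + (h/2)·k1); k3 = f(t_n + h/2, p_n + (h/2)·k2); k4 = f(t_n + h, p_n + h·k3); p_{n+1} = p_n + (h/6)·(k1 + 2k2 + 2k3 + k4).
t=1.000000, p=-0.180000:
  k1 = f(1.000000, -0.180000) = -0.716800
  k2 = f(1.165000, -0.298272) = -0.636671
  k3 = f(1.165000, -0.285051) = -0.666287
  k4 = f(1.330000, -0.399875) = -0.593881
  p ← -0.180000 + (0.33/6)·(k1 + 2k2 + 2k3 + k4) = -0.395413
t=1.330000, p=-0.395413:
  k1 = f(1.330000, -0.395413) = -0.603875
  k2 = f(1.495000, -0.495052) = -0.565483
  k3 = f(1.495000, -0.488717) = -0.579673
  k4 = f(1.660000, -0.586705) = -0.544981
  p ← -0.395413 + (0.33/6)·(k1 + 2k2 + 2k3 + k4) = -0.584567
p(1.66) ≈ -0.5846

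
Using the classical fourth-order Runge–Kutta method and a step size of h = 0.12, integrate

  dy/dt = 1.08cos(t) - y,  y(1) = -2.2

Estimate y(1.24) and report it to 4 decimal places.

RK4: k1 = f(t_n, y_n); k2 = f(t_n + h/2, y_n + (h/2)·k1); k3 = f(t_n + h/2, y_n + (h/2)·k2); k4 = f(t_n + h, y_n + h·k3); y_{n+1} = y_n + (h/6)·(k1 + 2k2 + 2k3 + k4).
t=1.000000, y=-2.200000:
  k1 = f(1.000000, -2.200000) = 2.783526
  k2 = f(1.060000, -2.032988) = 2.560970
  k3 = f(1.060000, -2.046342) = 2.574324
  k4 = f(1.120000, -1.891081) = 2.361618
  y ← -2.200000 + (0.12/6)·(k1 + 2k2 + 2k3 + k4) = -1.891685
t=1.120000, y=-1.891685:
  k1 = f(1.120000, -1.891685) = 2.362222
  k2 = f(1.180000, -1.749952) = 2.161351
  k3 = f(1.180000, -1.762004) = 2.173403
  k4 = f(1.240000, -1.630877) = 1.981657
  y ← -1.891685 + (0.12/6)·(k1 + 2k2 + 2k3 + k4) = -1.631418
y(1.24) ≈ -1.6314

-1.6314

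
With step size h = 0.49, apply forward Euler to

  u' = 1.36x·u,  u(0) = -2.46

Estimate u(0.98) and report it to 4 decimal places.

Euler: u_{n+1} = u_n + h·f(x_n, u_n).
x=0.000000, u=-2.460000: f=0.000000 → u ← -2.460000 + 0.49·0.000000 = -2.460000
x=0.490000, u=-2.460000: f=-1.639344 → u ← -2.460000 + 0.49·(-1.639344) = -3.263279
u(0.98) ≈ -3.2633

-3.2633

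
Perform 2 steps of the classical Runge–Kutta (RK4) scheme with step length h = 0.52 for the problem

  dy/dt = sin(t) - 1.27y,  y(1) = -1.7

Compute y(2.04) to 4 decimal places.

RK4: k1 = f(t_n, y_n); k2 = f(t_n + h/2, y_n + (h/2)·k1); k3 = f(t_n + h/2, y_n + (h/2)·k2); k4 = f(t_n + h, y_n + h·k3); y_{n+1} = y_n + (h/6)·(k1 + 2k2 + 2k3 + k4).
t=1.000000, y=-1.700000:
  k1 = f(1.000000, -1.700000) = 3.000471
  k2 = f(1.260000, -0.919878) = 2.120335
  k3 = f(1.260000, -1.148713) = 2.410956
  k4 = f(1.520000, -0.446303) = 1.565515
  y ← -1.700000 + (0.52/6)·(k1 + 2k2 + 2k3 + k4) = -0.518858
t=1.520000, y=-0.518858:
  k1 = f(1.520000, -0.518858) = 1.657659
  k2 = f(1.780000, -0.087866) = 1.089787
  k3 = f(1.780000, -0.235513) = 1.277298
  k4 = f(2.040000, 0.145338) = 0.707350
  y ← -0.518858 + (0.52/6)·(k1 + 2k2 + 2k3 + k4) = 0.096405
y(2.04) ≈ 0.0964

0.0964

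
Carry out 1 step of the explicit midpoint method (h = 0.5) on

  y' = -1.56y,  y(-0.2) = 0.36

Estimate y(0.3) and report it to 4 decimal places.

Midpoint: k1 = f(t_n, y_n); k2 = f(t_n + h/2, y_n + (h/2)·k1); y_{n+1} = y_n + h·k2.
t=-0.200000, y=0.360000:
  k1 = f(-0.200000, 0.360000) = -0.561600
  k2 = f(0.050000, 0.219600) = -0.342576
  y ← 0.360000 + 0.5·(-0.342576) = 0.188712
y(0.3) ≈ 0.1887

0.1887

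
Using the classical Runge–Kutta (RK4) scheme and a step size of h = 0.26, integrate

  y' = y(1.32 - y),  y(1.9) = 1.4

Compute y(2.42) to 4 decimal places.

1.3591

RK4: k1 = f(s_n, y_n); k2 = f(s_n + h/2, y_n + (h/2)·k1); k3 = f(s_n + h/2, y_n + (h/2)·k2); k4 = f(s_n + h, y_n + h·k3); y_{n+1} = y_n + (h/6)·(k1 + 2k2 + 2k3 + k4).
s=1.900000, y=1.400000:
  k1 = f(1.900000, 1.400000) = -0.112000
  k2 = f(2.030000, 1.385440) = -0.090663
  k3 = f(2.030000, 1.388214) = -0.094695
  k4 = f(2.160000, 1.375379) = -0.076167
  y ← 1.400000 + (0.26/6)·(k1 + 2k2 + 2k3 + k4) = 1.375782
s=2.160000, y=1.375782:
  k1 = f(2.160000, 1.375782) = -0.076743
  k2 = f(2.290000, 1.365805) = -0.062561
  k3 = f(2.290000, 1.367649) = -0.065167
  k4 = f(2.420000, 1.358838) = -0.052775
  y ← 1.375782 + (0.26/6)·(k1 + 2k2 + 2k3 + k4) = 1.359099
y(2.42) ≈ 1.3591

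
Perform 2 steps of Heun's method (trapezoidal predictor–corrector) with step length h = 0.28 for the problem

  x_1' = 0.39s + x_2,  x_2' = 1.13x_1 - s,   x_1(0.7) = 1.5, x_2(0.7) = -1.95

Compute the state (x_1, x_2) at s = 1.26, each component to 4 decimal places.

Heun on (x_1,x_2): k1 = f(s_n, state_n); k2 = f(s_n + h, state_n + h·k1); state_{n+1} = state_n + (h/2)·(k1 + k2).
0.700000: (1.500000, -1.950000)
  k1 = (-1.677000, 0.995000)
  predictor → (1.030440, -1.671400)
  k2 = (-1.289200, 0.184397)
  → (1.084732, -1.784884)
0.980000: (1.084732, -1.784884)
  k1 = (-1.402684, 0.245747)
  predictor → (0.691980, -1.716075)
  k2 = (-1.224675, -0.478062)
  → (0.716902, -1.817408)
(x_1(1.26), x_2(1.26)) ≈ (0.7169, -1.8174)

0.7169, -1.8174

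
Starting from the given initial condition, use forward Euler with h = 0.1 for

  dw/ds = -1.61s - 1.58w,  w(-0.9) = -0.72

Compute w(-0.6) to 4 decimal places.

Euler: w_{n+1} = w_n + h·f(s_n, w_n).
s=-0.900000, w=-0.720000: f=2.586600 → w ← -0.720000 + 0.1·2.586600 = -0.461340
s=-0.800000, w=-0.461340: f=2.016917 → w ← -0.461340 + 0.1·2.016917 = -0.259648
s=-0.700000, w=-0.259648: f=1.537244 → w ← -0.259648 + 0.1·1.537244 = -0.105924
w(-0.6) ≈ -0.1059

-0.1059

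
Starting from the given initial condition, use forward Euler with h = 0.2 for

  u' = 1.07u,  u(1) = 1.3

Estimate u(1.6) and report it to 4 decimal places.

2.3259

Euler: u_{n+1} = u_n + h·f(t_n, u_n).
t=1.000000, u=1.300000: f=1.391000 → u ← 1.300000 + 0.2·1.391000 = 1.578200
t=1.200000, u=1.578200: f=1.688674 → u ← 1.578200 + 0.2·1.688674 = 1.915935
t=1.400000, u=1.915935: f=2.050050 → u ← 1.915935 + 0.2·2.050050 = 2.325945
u(1.6) ≈ 2.3259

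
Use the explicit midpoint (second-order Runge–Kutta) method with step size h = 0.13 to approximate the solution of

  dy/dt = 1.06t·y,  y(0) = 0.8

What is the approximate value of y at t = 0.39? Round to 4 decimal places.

Midpoint: k1 = f(t_n, y_n); k2 = f(t_n + h/2, y_n + (h/2)·k1); y_{n+1} = y_n + h·k2.
t=0.000000, y=0.800000:
  k1 = f(0.000000, 0.800000) = 0.000000
  k2 = f(0.065000, 0.800000) = 0.055120
  y ← 0.800000 + 0.13·0.055120 = 0.807166
t=0.130000, y=0.807166:
  k1 = f(0.130000, 0.807166) = 0.111227
  k2 = f(0.195000, 0.814395) = 0.168336
  y ← 0.807166 + 0.13·0.168336 = 0.829049
t=0.260000, y=0.829049:
  k1 = f(0.260000, 0.829049) = 0.228486
  k2 = f(0.325000, 0.843901) = 0.290724
  y ← 0.829049 + 0.13·0.290724 = 0.866843
y(0.39) ≈ 0.8668

0.8668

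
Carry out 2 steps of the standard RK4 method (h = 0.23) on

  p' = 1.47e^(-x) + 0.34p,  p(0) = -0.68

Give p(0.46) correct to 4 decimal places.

RK4: k1 = f(x_n, p_n); k2 = f(x_n + h/2, p_n + (h/2)·k1); k3 = f(x_n + h/2, p_n + (h/2)·k2); k4 = f(x_n + h, p_n + h·k3); p_{n+1} = p_n + (h/6)·(k1 + 2k2 + 2k3 + k4).
x=0.000000, p=-0.680000:
  k1 = f(0.000000, -0.680000) = 1.238800
  k2 = f(0.115000, -0.537538) = 1.127545
  k3 = f(0.115000, -0.550332) = 1.123195
  k4 = f(0.230000, -0.421665) = 1.024598
  p ← -0.680000 + (0.23/6)·(k1 + 2k2 + 2k3 + k4) = -0.420680
x=0.230000, p=-0.420680:
  k1 = f(0.230000, -0.420680) = 1.024933
  k2 = f(0.345000, -0.302812) = 0.938128
  k3 = f(0.345000, -0.312795) = 0.934734
  k4 = f(0.460000, -0.205691) = 0.858052
  p ← -0.420680 + (0.23/6)·(k1 + 2k2 + 2k3 + k4) = -0.204912
p(0.46) ≈ -0.2049

-0.2049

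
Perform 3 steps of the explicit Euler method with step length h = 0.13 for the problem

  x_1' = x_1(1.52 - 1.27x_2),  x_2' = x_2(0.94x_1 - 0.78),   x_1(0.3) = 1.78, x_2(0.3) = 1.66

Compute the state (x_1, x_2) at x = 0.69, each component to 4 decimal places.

1.2625, 2.1954

Euler on (x_1,x_2): x_1_{n+1} = x_1_n + h·x_1', x_2_{n+1} = x_2_n + h·x_2'.
0.300000: (1.780000, 1.660000); f=(-1.046996, 1.482712) → (1.643891, 1.852753)
0.430000: (1.643891, 1.852753); f=(-1.369354, 1.417832) → (1.465875, 2.037071)
0.560000: (1.465875, 2.037071); f=(-1.564205, 1.218010) → (1.262528, 2.195412)
(x_1(0.69), x_2(0.69)) ≈ (1.2625, 2.1954)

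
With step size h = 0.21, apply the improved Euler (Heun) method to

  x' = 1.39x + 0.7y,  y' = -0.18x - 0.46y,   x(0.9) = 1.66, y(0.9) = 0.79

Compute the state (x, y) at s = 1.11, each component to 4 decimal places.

Heun on (x,y): k1 = f(s_n, state_n); k2 = f(s_n + h, state_n + h·k1); state_{n+1} = state_n + (h/2)·(k1 + k2).
0.900000: (1.660000, 0.790000)
  k1 = (2.860400, -0.662200)
  predictor → (2.260684, 0.650938)
  k2 = (3.598007, -0.706355)
  → (2.338133, 0.646302)
(x(1.11), y(1.11)) ≈ (2.3381, 0.6463)

2.3381, 0.6463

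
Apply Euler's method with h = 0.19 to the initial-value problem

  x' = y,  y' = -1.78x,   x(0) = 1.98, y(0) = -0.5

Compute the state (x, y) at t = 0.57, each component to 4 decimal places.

Euler on (x,y): x_{n+1} = x_n + h·x', y_{n+1} = y_n + h·y'.
0.000000: (1.980000, -0.500000); f=(-0.500000, -3.524400) → (1.885000, -1.169636)
0.190000: (1.885000, -1.169636); f=(-1.169636, -3.355300) → (1.662769, -1.807143)
0.380000: (1.662769, -1.807143); f=(-1.807143, -2.959729) → (1.319412, -2.369492)
(x(0.57), y(0.57)) ≈ (1.3194, -2.3695)

1.3194, -2.3695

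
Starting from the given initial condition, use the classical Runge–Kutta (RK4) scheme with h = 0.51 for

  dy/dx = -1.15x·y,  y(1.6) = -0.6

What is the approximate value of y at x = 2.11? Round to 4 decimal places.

RK4: k1 = f(x_n, y_n); k2 = f(x_n + h/2, y_n + (h/2)·k1); k3 = f(x_n + h/2, y_n + (h/2)·k2); k4 = f(x_n + h, y_n + h·k3); y_{n+1} = y_n + (h/6)·(k1 + 2k2 + 2k3 + k4).
x=1.600000, y=-0.600000:
  k1 = f(1.600000, -0.600000) = 1.104000
  k2 = f(1.855000, -0.318480) = 0.679397
  k3 = f(1.855000, -0.426754) = 0.910372
  k4 = f(2.110000, -0.135710) = 0.329301
  y ← -0.600000 + (0.51/6)·(k1 + 2k2 + 2k3 + k4) = -0.207909
y(2.11) ≈ -0.2079

-0.2079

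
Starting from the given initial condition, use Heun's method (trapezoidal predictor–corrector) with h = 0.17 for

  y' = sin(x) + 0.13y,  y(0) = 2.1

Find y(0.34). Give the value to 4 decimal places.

Heun: k1 = f(x_n, y_n); k2 = f(x_n + h, y_n + h·k1); y_{n+1} = y_n + (h/2)·(k1 + k2).
x=0.000000, y=2.100000:
  k1 = f(0.000000, 2.100000) = 0.273000
  k2 = f(0.170000, 2.146410) = 0.448216
  y ← 2.100000 + (0.17/2)·(0.273000 + 0.448216) = 2.161303
x=0.170000, y=2.161303:
  k1 = f(0.170000, 2.161303) = 0.450152
  k2 = f(0.340000, 2.237829) = 0.624405
  y ← 2.161303 + (0.17/2)·(0.450152 + 0.624405) = 2.252641
y(0.34) ≈ 2.2526

2.2526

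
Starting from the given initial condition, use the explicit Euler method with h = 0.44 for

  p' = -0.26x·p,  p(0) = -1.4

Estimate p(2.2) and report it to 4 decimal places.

-0.8107

Euler: p_{n+1} = p_n + h·f(x_n, p_n).
x=0.000000, p=-1.400000: f=0.000000 → p ← -1.400000 + 0.44·0.000000 = -1.400000
x=0.440000, p=-1.400000: f=0.160160 → p ← -1.400000 + 0.44·0.160160 = -1.329530
x=0.880000, p=-1.329530: f=0.304196 → p ← -1.329530 + 0.44·0.304196 = -1.195683
x=1.320000, p=-1.195683: f=0.410358 → p ← -1.195683 + 0.44·0.410358 = -1.015125
x=1.760000, p=-1.015125: f=0.464521 → p ← -1.015125 + 0.44·0.464521 = -0.810736
p(2.2) ≈ -0.8107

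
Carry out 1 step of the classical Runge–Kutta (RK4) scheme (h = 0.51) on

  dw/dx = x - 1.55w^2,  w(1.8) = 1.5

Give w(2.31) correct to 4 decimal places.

RK4: k1 = f(x_n, w_n); k2 = f(x_n + h/2, w_n + (h/2)·k1); k3 = f(x_n + h/2, w_n + (h/2)·k2); k4 = f(x_n + h, w_n + h·k3); w_{n+1} = w_n + (h/6)·(k1 + 2k2 + 2k3 + k4).
x=1.800000, w=1.500000:
  k1 = f(1.800000, 1.500000) = -1.687500
  k2 = f(2.055000, 1.069687) = 0.281441
  k3 = f(2.055000, 1.571768) = -1.774203
  k4 = f(2.310000, 0.595157) = 1.760972
  w ← 1.500000 + (0.51/6)·(k1 + 2k2 + 2k3 + k4) = 1.252476
w(2.31) ≈ 1.2525

1.2525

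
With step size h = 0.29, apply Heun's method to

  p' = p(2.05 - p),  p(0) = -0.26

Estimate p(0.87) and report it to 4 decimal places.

-2.7327

Heun: k1 = f(x_n, p_n); k2 = f(x_n + h, p_n + h·k1); p_{n+1} = p_n + (h/2)·(k1 + k2).
x=0.000000, p=-0.260000:
  k1 = f(0.000000, -0.260000) = -0.600600
  k2 = f(0.290000, -0.434174) = -1.078564
  p ← -0.260000 + (0.29/2)·(-0.600600 + (-1.078564)) = -0.503479
x=0.290000, p=-0.503479:
  k1 = f(0.290000, -0.503479) = -1.285622
  k2 = f(0.580000, -0.876309) = -2.564352
  p ← -0.503479 + (0.29/2)·(-1.285622 + (-2.564352)) = -1.061725
x=0.580000, p=-1.061725:
  k1 = f(0.580000, -1.061725) = -3.303796
  k2 = f(0.870000, -2.019826) = -8.220339
  p ← -1.061725 + (0.29/2)·(-3.303796 + (-8.220339)) = -2.732725
p(0.87) ≈ -2.7327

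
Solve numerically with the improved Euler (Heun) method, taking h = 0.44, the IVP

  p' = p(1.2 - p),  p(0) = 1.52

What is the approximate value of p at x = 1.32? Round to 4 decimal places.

Heun: k1 = f(x_n, p_n); k2 = f(x_n + h, p_n + h·k1); p_{n+1} = p_n + (h/2)·(k1 + k2).
x=0.000000, p=1.520000:
  k1 = f(0.000000, 1.520000) = -0.486400
  k2 = f(0.440000, 1.305984) = -0.138413
  p ← 1.520000 + (0.44/2)·(-0.486400 + (-0.138413)) = 1.382541
x=0.440000, p=1.382541:
  k1 = f(0.440000, 1.382541) = -0.252370
  k2 = f(0.880000, 1.271498) = -0.090910
  p ← 1.382541 + (0.44/2)·(-0.252370 + (-0.090910)) = 1.307019
x=0.880000, p=1.307019:
  k1 = f(0.880000, 1.307019) = -0.139876
  k2 = f(1.320000, 1.245474) = -0.056636
  p ← 1.307019 + (0.44/2)·(-0.139876 + (-0.056636)) = 1.263787
p(1.32) ≈ 1.2638

1.2638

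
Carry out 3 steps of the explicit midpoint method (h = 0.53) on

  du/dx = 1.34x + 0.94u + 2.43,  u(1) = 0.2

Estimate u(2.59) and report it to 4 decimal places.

Midpoint: k1 = f(x_n, u_n); k2 = f(x_n + h/2, u_n + (h/2)·k1); u_{n+1} = u_n + h·k2.
x=1.000000, u=0.200000:
  k1 = f(1.000000, 0.200000) = 3.958000
  k2 = f(1.265000, 1.248870) = 5.299038
  u ← 0.200000 + 0.53·5.299038 = 3.008490
x=1.530000, u=3.008490:
  k1 = f(1.530000, 3.008490) = 7.308181
  k2 = f(1.795000, 4.945158) = 9.483748
  u ← 3.008490 + 0.53·9.483748 = 8.034877
x=2.060000, u=8.034877:
  k1 = f(2.060000, 8.034877) = 12.743184
  k2 = f(2.325000, 11.411820) = 16.272611
  u ← 8.034877 + 0.53·16.272611 = 16.659361
u(2.59) ≈ 16.6594

16.6594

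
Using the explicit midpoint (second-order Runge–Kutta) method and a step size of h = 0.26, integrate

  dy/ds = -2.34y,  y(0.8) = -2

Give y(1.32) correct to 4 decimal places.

Midpoint: k1 = f(s_n, y_n); k2 = f(s_n + h/2, y_n + (h/2)·k1); y_{n+1} = y_n + h·k2.
s=0.800000, y=-2.000000:
  k1 = f(0.800000, -2.000000) = 4.680000
  k2 = f(0.930000, -1.391600) = 3.256344
  y ← -2.000000 + 0.26·3.256344 = -1.153351
s=1.060000, y=-1.153351:
  k1 = f(1.060000, -1.153351) = 2.698840
  k2 = f(1.190000, -0.802501) = 1.877853
  y ← -1.153351 + 0.26·1.877853 = -0.665109
y(1.32) ≈ -0.6651

-0.6651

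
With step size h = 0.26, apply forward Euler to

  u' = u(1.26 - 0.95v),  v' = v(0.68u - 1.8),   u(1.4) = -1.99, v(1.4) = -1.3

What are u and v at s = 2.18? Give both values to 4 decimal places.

-6.0220, -0.0031

Euler on (u,v): u_{n+1} = u_n + h·u', v_{n+1} = v_n + h·v'.
1.400000: (-1.990000, -1.300000); f=(-4.965050, 4.099160) → (-3.280913, -0.234218)
1.660000: (-3.280913, -0.234218); f=(-4.863978, 0.944139) → (-4.545547, 0.011258)
1.920000: (-4.545547, 0.011258); f=(-5.678775, -0.055062) → (-6.022029, -0.003058)
(u(2.18), v(2.18)) ≈ (-6.0220, -0.0031)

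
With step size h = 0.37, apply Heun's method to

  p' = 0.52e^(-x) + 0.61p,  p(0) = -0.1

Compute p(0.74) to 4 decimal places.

Heun: k1 = f(x_n, p_n); k2 = f(x_n + h, p_n + h·k1); p_{n+1} = p_n + (h/2)·(k1 + k2).
x=0.000000, p=-0.100000:
  k1 = f(0.000000, -0.100000) = 0.459000
  k2 = f(0.370000, 0.069830) = 0.401778
  p ← -0.100000 + (0.37/2)·(0.459000 + 0.401778) = 0.059244
x=0.370000, p=0.059244:
  k1 = f(0.370000, 0.059244) = 0.395321
  k2 = f(0.740000, 0.205513) = 0.373462
  p ← 0.059244 + (0.37/2)·(0.395321 + 0.373462) = 0.201469
p(0.74) ≈ 0.2015

0.2015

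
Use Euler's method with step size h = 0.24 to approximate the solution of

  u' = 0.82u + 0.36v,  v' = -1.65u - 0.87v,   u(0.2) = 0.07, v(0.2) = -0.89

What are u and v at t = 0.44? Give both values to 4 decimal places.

Euler on (u,v): u_{n+1} = u_n + h·u', v_{n+1} = v_n + h·v'.
0.200000: (0.070000, -0.890000); f=(-0.263000, 0.658800) → (0.006880, -0.731888)
(u(0.44), v(0.44)) ≈ (0.0069, -0.7319)

0.0069, -0.7319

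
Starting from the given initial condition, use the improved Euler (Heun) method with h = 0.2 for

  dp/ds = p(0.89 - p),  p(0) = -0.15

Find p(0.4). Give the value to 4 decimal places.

Heun: k1 = f(s_n, p_n); k2 = f(s_n + h, p_n + h·k1); p_{n+1} = p_n + (h/2)·(k1 + k2).
s=0.000000, p=-0.150000:
  k1 = f(0.000000, -0.150000) = -0.156000
  k2 = f(0.200000, -0.181200) = -0.194101
  p ← -0.150000 + (0.2/2)·(-0.156000 + (-0.194101)) = -0.185010
s=0.200000, p=-0.185010:
  k1 = f(0.200000, -0.185010) = -0.198888
  k2 = f(0.400000, -0.224788) = -0.250591
  p ← -0.185010 + (0.2/2)·(-0.198888 + (-0.250591)) = -0.229958
p(0.4) ≈ -0.2300

-0.2300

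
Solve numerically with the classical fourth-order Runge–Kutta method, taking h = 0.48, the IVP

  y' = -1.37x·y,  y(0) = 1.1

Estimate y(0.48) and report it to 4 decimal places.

0.9394

RK4: k1 = f(x_n, y_n); k2 = f(x_n + h/2, y_n + (h/2)·k1); k3 = f(x_n + h/2, y_n + (h/2)·k2); k4 = f(x_n + h, y_n + h·k3); y_{n+1} = y_n + (h/6)·(k1 + 2k2 + 2k3 + k4).
x=0.000000, y=1.100000:
  k1 = f(0.000000, 1.100000) = 0.000000
  k2 = f(0.240000, 1.100000) = -0.361680
  k3 = f(0.240000, 1.013197) = -0.333139
  k4 = f(0.480000, 0.940093) = -0.618205
  y ← 1.100000 + (0.48/6)·(k1 + 2k2 + 2k3 + k4) = 0.939373
y(0.48) ≈ 0.9394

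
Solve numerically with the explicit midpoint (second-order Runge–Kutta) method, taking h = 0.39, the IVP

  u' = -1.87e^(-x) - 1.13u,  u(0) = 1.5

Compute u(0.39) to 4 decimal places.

0.5452

Midpoint: k1 = f(x_n, u_n); k2 = f(x_n + h/2, u_n + (h/2)·k1); u_{n+1} = u_n + h·k2.
x=0.000000, u=1.500000:
  k1 = f(0.000000, 1.500000) = -3.565000
  k2 = f(0.195000, 0.804825) = -2.448153
  u ← 1.500000 + 0.39·(-2.448153) = 0.545220
u(0.39) ≈ 0.5452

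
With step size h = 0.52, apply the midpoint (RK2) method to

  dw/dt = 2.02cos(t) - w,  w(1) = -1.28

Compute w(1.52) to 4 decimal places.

Midpoint: k1 = f(t_n, w_n); k2 = f(t_n + h/2, w_n + (h/2)·k1); w_{n+1} = w_n + h·k2.
t=1.000000, w=-1.280000:
  k1 = f(1.000000, -1.280000) = 2.371411
  k2 = f(1.260000, -0.663433) = 1.281183
  w ← -1.280000 + 0.52·1.281183 = -0.613785
w(1.52) ≈ -0.6138

-0.6138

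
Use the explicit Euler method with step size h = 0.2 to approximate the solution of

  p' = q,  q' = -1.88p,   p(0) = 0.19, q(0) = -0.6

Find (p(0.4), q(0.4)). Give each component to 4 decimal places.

Euler on (p,q): p_{n+1} = p_n + h·p', q_{n+1} = q_n + h·q'.
0.000000: (0.190000, -0.600000); f=(-0.600000, -0.357200) → (0.070000, -0.671440)
0.200000: (0.070000, -0.671440); f=(-0.671440, -0.131600) → (-0.064288, -0.697760)
(p(0.4), q(0.4)) ≈ (-0.0643, -0.6978)

-0.0643, -0.6978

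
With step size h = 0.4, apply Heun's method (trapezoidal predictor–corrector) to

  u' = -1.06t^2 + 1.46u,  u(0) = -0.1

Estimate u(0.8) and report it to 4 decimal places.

Heun: k1 = f(t_n, u_n); k2 = f(t_n + h, u_n + h·k1); u_{n+1} = u_n + (h/2)·(k1 + k2).
t=0.000000, u=-0.100000:
  k1 = f(0.000000, -0.100000) = -0.146000
  k2 = f(0.400000, -0.158400) = -0.400864
  u ← -0.100000 + (0.4/2)·(-0.146000 + (-0.400864)) = -0.209373
t=0.400000, u=-0.209373:
  k1 = f(0.400000, -0.209373) = -0.475284
  k2 = f(0.800000, -0.399487) = -1.261650
  u ← -0.209373 + (0.4/2)·(-0.475284 + (-1.261650)) = -0.556760
u(0.8) ≈ -0.5568

-0.5568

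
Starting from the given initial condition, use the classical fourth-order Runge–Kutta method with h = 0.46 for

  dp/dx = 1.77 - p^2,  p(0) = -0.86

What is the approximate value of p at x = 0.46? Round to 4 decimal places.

RK4: k1 = f(x_n, p_n); k2 = f(x_n + h/2, p_n + (h/2)·k1); k3 = f(x_n + h/2, p_n + (h/2)·k2); k4 = f(x_n + h, p_n + h·k3); p_{n+1} = p_n + (h/6)·(k1 + 2k2 + 2k3 + k4).
x=0.000000, p=-0.860000:
  k1 = f(0.000000, -0.860000) = 1.030400
  k2 = f(0.230000, -0.623008) = 1.381861
  k3 = f(0.230000, -0.542172) = 1.476050
  k4 = f(0.460000, -0.181017) = 1.737233
  p ← -0.860000 + (0.46/6)·(k1 + 2k2 + 2k3 + k4) = -0.209602
p(0.46) ≈ -0.2096

-0.2096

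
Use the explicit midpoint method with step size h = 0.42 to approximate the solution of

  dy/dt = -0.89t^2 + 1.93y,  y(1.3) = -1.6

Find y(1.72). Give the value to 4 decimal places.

-4.5310

Midpoint: k1 = f(t_n, y_n); k2 = f(t_n + h/2, y_n + (h/2)·k1); y_{n+1} = y_n + h·k2.
t=1.300000, y=-1.600000:
  k1 = f(1.300000, -1.600000) = -4.592100
  k2 = f(1.510000, -2.564341) = -6.978467
  y ← -1.600000 + 0.42·(-6.978467) = -4.530956
y(1.72) ≈ -4.5310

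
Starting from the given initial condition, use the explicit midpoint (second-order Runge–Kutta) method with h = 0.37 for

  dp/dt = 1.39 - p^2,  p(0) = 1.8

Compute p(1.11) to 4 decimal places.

1.2754

Midpoint: k1 = f(t_n, p_n); k2 = f(t_n + h/2, p_n + (h/2)·k1); p_{n+1} = p_n + h·k2.
t=0.000000, p=1.800000:
  k1 = f(0.000000, 1.800000) = -1.850000
  k2 = f(0.185000, 1.457750) = -0.735035
  p ← 1.800000 + 0.37·(-0.735035) = 1.528037
t=0.370000, p=1.528037:
  k1 = f(0.370000, 1.528037) = -0.944897
  k2 = f(0.555000, 1.353231) = -0.441234
  p ← 1.528037 + 0.37·(-0.441234) = 1.364780
t=0.740000, p=1.364780:
  k1 = f(0.740000, 1.364780) = -0.472625
  k2 = f(0.925000, 1.277345) = -0.241609
  p ← 1.364780 + 0.37·(-0.241609) = 1.275385
p(1.11) ≈ 1.2754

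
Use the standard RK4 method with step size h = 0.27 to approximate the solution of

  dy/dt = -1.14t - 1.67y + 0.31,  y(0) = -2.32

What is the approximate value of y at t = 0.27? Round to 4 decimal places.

RK4: k1 = f(t_n, y_n); k2 = f(t_n + h/2, y_n + (h/2)·k1); k3 = f(t_n + h/2, y_n + (h/2)·k2); k4 = f(t_n + h, y_n + h·k3); y_{n+1} = y_n + (h/6)·(k1 + 2k2 + 2k3 + k4).
t=0.000000, y=-2.320000:
  k1 = f(0.000000, -2.320000) = 4.184400
  k2 = f(0.135000, -1.755106) = 3.087127
  k3 = f(0.135000, -1.903238) = 3.334507
  k4 = f(0.270000, -1.419683) = 2.373071
  y ← -2.320000 + (0.27/6)·(k1 + 2k2 + 2k3 + k4) = -1.446967
y(0.27) ≈ -1.4470

-1.4470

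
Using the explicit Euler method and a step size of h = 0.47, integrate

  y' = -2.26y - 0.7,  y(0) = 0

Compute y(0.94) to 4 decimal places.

-0.3085

Euler: y_{n+1} = y_n + h·f(t_n, y_n).
t=0.000000, y=0.000000: f=-0.700000 → y ← 0.000000 + 0.47·(-0.700000) = -0.329000
t=0.470000, y=-0.329000: f=0.043540 → y ← -0.329000 + 0.47·0.043540 = -0.308536
y(0.94) ≈ -0.3085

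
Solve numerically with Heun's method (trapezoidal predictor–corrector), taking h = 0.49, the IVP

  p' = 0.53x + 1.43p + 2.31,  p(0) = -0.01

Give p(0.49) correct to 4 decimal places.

Heun: k1 = f(x_n, p_n); k2 = f(x_n + h, p_n + h·k1); p_{n+1} = p_n + (h/2)·(k1 + k2).
x=0.000000, p=-0.010000:
  k1 = f(0.000000, -0.010000) = 2.295700
  k2 = f(0.490000, 1.114893) = 4.163997
  p ← -0.010000 + (0.49/2)·(2.295700 + 4.163997) = 1.572626
p(0.49) ≈ 1.5726

1.5726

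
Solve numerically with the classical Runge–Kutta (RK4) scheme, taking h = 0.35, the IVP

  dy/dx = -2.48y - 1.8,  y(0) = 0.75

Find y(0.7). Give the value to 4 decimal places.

RK4: k1 = f(x_n, y_n); k2 = f(x_n + h/2, y_n + (h/2)·k1); k3 = f(x_n + h/2, y_n + (h/2)·k2); k4 = f(x_n + h, y_n + h·k3); y_{n+1} = y_n + (h/6)·(k1 + 2k2 + 2k3 + k4).
x=0.000000, y=0.750000:
  k1 = f(0.000000, 0.750000) = -3.660000
  k2 = f(0.175000, 0.109500) = -2.071560
  k3 = f(0.175000, 0.387477) = -2.760943
  k4 = f(0.350000, -0.216330) = -1.263502
  y ← 0.750000 + (0.35/6)·(k1 + 2k2 + 2k3 + k4) = -0.100996
x=0.350000, y=-0.100996:
  k1 = f(0.350000, -0.100996) = -1.549529
  k2 = f(0.525000, -0.372164) = -0.877034
  k3 = f(0.525000, -0.254477) = -1.168897
  k4 = f(0.700000, -0.510110) = -0.534927
  y ← -0.100996 + (0.35/6)·(k1 + 2k2 + 2k3 + k4) = -0.461281
y(0.7) ≈ -0.4613

-0.4613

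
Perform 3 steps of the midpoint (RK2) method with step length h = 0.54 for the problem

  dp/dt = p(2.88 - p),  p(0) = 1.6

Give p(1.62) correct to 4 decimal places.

Midpoint: k1 = f(t_n, p_n); k2 = f(t_n + h/2, p_n + (h/2)·k1); p_{n+1} = p_n + h·k2.
t=0.000000, p=1.600000:
  k1 = f(0.000000, 1.600000) = 2.048000
  k2 = f(0.270000, 2.152960) = 1.565288
  p ← 1.600000 + 0.54·1.565288 = 2.445256
t=0.540000, p=2.445256:
  k1 = f(0.540000, 2.445256) = 1.063061
  k2 = f(0.810000, 2.732282) = 0.403607
  p ← 2.445256 + 0.54·0.403607 = 2.663203
t=1.080000, p=2.663203:
  k1 = f(1.080000, 2.663203) = 0.577374
  k2 = f(1.350000, 2.819094) = 0.171699
  p ← 2.663203 + 0.54·0.171699 = 2.755921
p(1.62) ≈ 2.7559

2.7559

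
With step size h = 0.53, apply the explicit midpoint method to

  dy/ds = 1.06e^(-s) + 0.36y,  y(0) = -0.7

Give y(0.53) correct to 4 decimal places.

Midpoint: k1 = f(s_n, y_n); k2 = f(s_n + h/2, y_n + (h/2)·k1); y_{n+1} = y_n + h·k2.
s=0.000000, y=-0.700000:
  k1 = f(0.000000, -0.700000) = 0.808000
  k2 = f(0.265000, -0.485880) = 0.638322
  y ← -0.700000 + 0.53·0.638322 = -0.361690
y(0.53) ≈ -0.3617

-0.3617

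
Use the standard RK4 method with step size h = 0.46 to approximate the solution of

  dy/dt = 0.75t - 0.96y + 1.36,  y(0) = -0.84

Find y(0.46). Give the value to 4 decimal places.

0.0343

RK4: k1 = f(t_n, y_n); k2 = f(t_n + h/2, y_n + (h/2)·k1); k3 = f(t_n + h/2, y_n + (h/2)·k2); k4 = f(t_n + h, y_n + h·k3); y_{n+1} = y_n + (h/6)·(k1 + 2k2 + 2k3 + k4).
t=0.000000, y=-0.840000:
  k1 = f(0.000000, -0.840000) = 2.166400
  k2 = f(0.230000, -0.341728) = 1.860559
  k3 = f(0.230000, -0.412071) = 1.928089
  k4 = f(0.460000, 0.046921) = 1.659956
  y ← -0.840000 + (0.46/6)·(k1 + 2k2 + 2k3 + k4) = 0.034280
y(0.46) ≈ 0.0343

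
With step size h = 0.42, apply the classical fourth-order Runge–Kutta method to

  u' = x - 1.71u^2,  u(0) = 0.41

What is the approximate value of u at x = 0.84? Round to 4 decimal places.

0.5136

RK4: k1 = f(x_n, u_n); k2 = f(x_n + h/2, u_n + (h/2)·k1); k3 = f(x_n + h/2, u_n + (h/2)·k2); k4 = f(x_n + h, u_n + h·k3); u_{n+1} = u_n + (h/6)·(k1 + 2k2 + 2k3 + k4).
x=0.000000, u=0.410000:
  k1 = f(0.000000, 0.410000) = -0.287451
  k2 = f(0.210000, 0.349635) = 0.000961
  k3 = f(0.210000, 0.410202) = -0.077734
  k4 = f(0.420000, 0.377352) = 0.176506
  u ← 0.410000 + (0.42/6)·(k1 + 2k2 + 2k3 + k4) = 0.391486
x=0.420000, u=0.391486:
  k1 = f(0.420000, 0.391486) = 0.157924
  k2 = f(0.630000, 0.424650) = 0.321640
  k3 = f(0.630000, 0.459030) = 0.269688
  k4 = f(0.840000, 0.504755) = 0.404331
  u ← 0.391486 + (0.42/6)·(k1 + 2k2 + 2k3 + k4) = 0.513629
u(0.84) ≈ 0.5136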